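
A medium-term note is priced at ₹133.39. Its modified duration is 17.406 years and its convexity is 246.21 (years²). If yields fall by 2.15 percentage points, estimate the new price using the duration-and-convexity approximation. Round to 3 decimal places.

₹190.899

Duration effect: -D_mod·Δy = -17.406 × (-0.0215) = +0.374229
Convexity effect: ½·C·(Δy)² = 0.5 × 246.21 × (-0.0215)² = +0.05690528625
ΔP/P ≈ +0.374229 + 0.05690528625 = +0.43113428625
New price ≈ 133.39 × (1 + 0.43113428625) = 190.8990024428875.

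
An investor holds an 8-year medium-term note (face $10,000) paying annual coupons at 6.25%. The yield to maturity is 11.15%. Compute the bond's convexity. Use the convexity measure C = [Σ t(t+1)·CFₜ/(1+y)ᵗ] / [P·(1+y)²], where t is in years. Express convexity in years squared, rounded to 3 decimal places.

With y = 0.1115:
  t   CF        PV=CF/(1+0.1115)^t    t·PV        t(t+1)·PV
  1       625.00       562.3032       562.3032       1,124.6064
  2       625.00       505.8958     1,011.7916       3,035.3749
  3       625.00       455.1469     1,365.4408       5,461.7631
  4       625.00       409.4889     1,637.9557       8,189.7783
  5       625.00       368.4111     1,842.0554      11,052.3324
  6       625.00       331.4540     1,988.7238      13,921.0664
  7       625.00       298.2042     2,087.4294      16,699.4349
  8    10,625.00     4,560.9279    36,487.4228     328,386.8054
  Σ                  7,491.8319    46,983.1226     387,871.1618
P = 7,491.8319.
Convexity = Σ t(t+1)·PV / [P·(1+y)²] = 387,871.1618 / (7,491.8319 × 1.235432) = 41.90642.

41.906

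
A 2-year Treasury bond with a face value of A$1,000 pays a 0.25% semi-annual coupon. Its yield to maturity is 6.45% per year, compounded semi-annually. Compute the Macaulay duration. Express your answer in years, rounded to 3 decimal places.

Periodic yield y = 0.03225. Discount each cash flow and weight by its period:
  t   CF        PV=CF/(1+0.03225)^t    t·PV
  1         1.25         1.2109         1.2109
  2         1.25         1.1731         2.3462
  3         1.25         1.1365         3.4094
  4     1,001.25       881.8667     3,527.4670
  Σ                    885.3873     3,534.4335
Price P = Σ PV = 885.3873.
Macaulay duration = Σ(t·PV) / P = 3,534.4335 / 885.3873 = 3.99196 half-year periods.
In years: 3.99196 / 2 = 1.99598 years.

1.996 years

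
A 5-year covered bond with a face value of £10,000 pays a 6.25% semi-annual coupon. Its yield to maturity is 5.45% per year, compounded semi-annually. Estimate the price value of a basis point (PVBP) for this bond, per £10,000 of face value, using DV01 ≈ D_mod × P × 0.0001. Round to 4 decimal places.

Periodic yield y = 0.02725.
  t   CF        PV=CF/(1+0.02725)^t    t·PV
  1       312.50       304.2103       304.2103
  2       312.50       296.1404       592.2809
  3       312.50       288.2847       864.8541
  4       312.50       280.6373     1,122.5493
  5       312.50       273.1928     1,365.9641
  6       312.50       265.9458     1,595.6747
  7       312.50       258.8910     1,812.2371
  8       312.50       252.0234     2,016.1870
  9       312.50       245.3379     2,208.0412
  10   10,312.50     7,881.3835    78,813.8353
  Σ                 10,346.0472    90,695.8340
P = 10,346.0472; D_Mac = 8.76623 half-year periods = 4.38312 yrs; D_mod = 4.26684 yrs.
DV01 ≈ 4.26684 × 10,346.0472 × 0.0001 = 4.414497.

£4.4145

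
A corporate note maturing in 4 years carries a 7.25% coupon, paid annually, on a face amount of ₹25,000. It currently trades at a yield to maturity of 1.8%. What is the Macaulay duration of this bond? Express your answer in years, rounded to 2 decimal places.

3.65 years

Periodic yield y = 0.018. Discount each cash flow and weight by its year:
  t   CF        PV=CF/(1+0.018)^t    t·PV
  1     1,812.50     1,780.4519     1,780.4519
  2     1,812.50     1,748.9704     3,497.9408
  3     1,812.50     1,718.0456     5,154.1367
  4    26,812.50    24,965.8408    99,863.3634
  Σ                 30,213.3087   110,295.8928
Price P = Σ PV = 30,213.3087.
Macaulay duration = Σ(t·PV) / P = 110,295.8928 / 30,213.3087 = 3.65057 years.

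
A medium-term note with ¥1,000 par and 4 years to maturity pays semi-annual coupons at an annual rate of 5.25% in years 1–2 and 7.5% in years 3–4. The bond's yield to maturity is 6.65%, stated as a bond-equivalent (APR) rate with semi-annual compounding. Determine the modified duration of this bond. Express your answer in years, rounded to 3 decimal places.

Periodic yield y = 0.03325. First find Macaulay duration:
  t   CF        PV=CF/(1+0.03325)^t    t·PV
  1        26.25        25.4053        25.4053
  2        26.25        24.5877        49.1755
  3        26.25        23.7965        71.3895
  4        26.25        23.0307        92.1229
  5        37.50        31.8423       159.2114
  6        37.50        30.8176       184.9056
  7        37.50        29.8259       208.7812
  8     1,037.50       798.6285     6,389.0278
  Σ                    987.9345     7,180.0192
P = 987.9345; Macaulay duration = 7,180.0192 / 987.9345 = 7.26771 half-year periods = 3.63385 years.
Modified duration = D_Mac / (1 + y) = 3.63385 / 1.03325 = 3.51692 years.

3.517 years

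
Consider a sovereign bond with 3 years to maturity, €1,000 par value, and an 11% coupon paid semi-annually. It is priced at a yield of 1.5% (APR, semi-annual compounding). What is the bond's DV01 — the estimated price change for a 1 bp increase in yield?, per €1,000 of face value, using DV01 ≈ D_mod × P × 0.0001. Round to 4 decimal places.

Periodic yield y = 0.0075.
  t   CF        PV=CF/(1+0.0075)^t    t·PV
  1        55.00        54.5906        54.5906
  2        55.00        54.1842       108.3684
  3        55.00        53.7808       161.3425
  4        55.00        53.3805       213.5219
  5        55.00        52.9831       264.9155
  6     1,055.00     1,008.7467     6,052.4803
  Σ                  1,277.6659     6,855.2191
P = 1,277.6659; D_Mac = 5.36542 half-year periods = 2.68271 yrs; D_mod = 2.66274 yrs.
DV01 ≈ 2.66274 × 1,277.6659 × 0.0001 = 0.340209.

€0.3402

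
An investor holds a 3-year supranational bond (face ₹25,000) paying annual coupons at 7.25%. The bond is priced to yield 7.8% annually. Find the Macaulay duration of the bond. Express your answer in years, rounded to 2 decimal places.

Periodic yield y = 0.078. Discount each cash flow and weight by its year:
  t   CF        PV=CF/(1+0.078)^t    t·PV
  1     1,812.50     1,681.3544     1,681.3544
  2     1,812.50     1,559.6979     3,119.3958
  3    26,812.50    21,403.3142    64,209.9426
  Σ                 24,644.3665    69,010.6928
Price P = Σ PV = 24,644.3665.
Macaulay duration = Σ(t·PV) / P = 69,010.6928 / 24,644.3665 = 2.80026 years.

2.80 years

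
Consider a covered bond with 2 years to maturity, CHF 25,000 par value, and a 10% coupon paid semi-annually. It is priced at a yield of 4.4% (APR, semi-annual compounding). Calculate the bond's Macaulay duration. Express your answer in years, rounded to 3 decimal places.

Periodic yield y = 0.022. Discount each cash flow and weight by its period:
  t   CF        PV=CF/(1+0.022)^t    t·PV
  1     1,250.00     1,223.0920     1,223.0920
  2     1,250.00     1,196.7632     2,393.5264
  3     1,250.00     1,171.0012     3,513.0035
  4    26,250.00    24,061.6677    96,246.6708
  Σ                 27,652.5240   103,376.2926
Price P = Σ PV = 27,652.5240.
Macaulay duration = Σ(t·PV) / P = 103,376.2926 / 27,652.5240 = 3.73840 half-year periods.
In years: 3.73840 / 2 = 1.86920 years.

1.869 years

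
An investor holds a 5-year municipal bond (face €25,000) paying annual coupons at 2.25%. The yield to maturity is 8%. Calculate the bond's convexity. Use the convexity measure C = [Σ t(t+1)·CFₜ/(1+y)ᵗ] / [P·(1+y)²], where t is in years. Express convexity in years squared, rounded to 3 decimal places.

24.014

With y = 0.08:
  t   CF        PV=CF/(1+0.08)^t    t·PV        t(t+1)·PV
  1       562.50       520.8333       520.8333       1,041.6667
  2       562.50       482.2531       964.5062       2,893.5185
  3       562.50       446.5306     1,339.5919       5,358.3676
  4       562.50       413.4543     1,653.8172       8,269.0858
  5    25,562.50    17,397.4080    86,987.0399     521,922.2392
  Σ                 19,260.4793    91,465.7885     539,484.8779
P = 19,260.4793.
Convexity = Σ t(t+1)·PV / [P·(1+y)²] = 539,484.8779 / (19,260.4793 × 1.166400) = 24.01401.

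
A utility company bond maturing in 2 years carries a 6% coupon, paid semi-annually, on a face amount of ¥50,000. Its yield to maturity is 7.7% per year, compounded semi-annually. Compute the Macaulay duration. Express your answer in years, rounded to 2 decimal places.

1.91 years

Periodic yield y = 0.0385. Discount each cash flow and weight by its period:
  t   CF        PV=CF/(1+0.0385)^t    t·PV
  1     1,500.00     1,444.3909     1,444.3909
  2     1,500.00     1,390.8435     2,781.6869
  3     1,500.00     1,339.2812     4,017.8435
  4    51,500.00    44,277.3097   177,109.2390
  Σ                 48,451.8253   185,353.1603
Price P = Σ PV = 48,451.8253.
Macaulay duration = Σ(t·PV) / P = 185,353.1603 / 48,451.8253 = 3.82551 half-year periods.
In years: 3.82551 / 2 = 1.91276 years.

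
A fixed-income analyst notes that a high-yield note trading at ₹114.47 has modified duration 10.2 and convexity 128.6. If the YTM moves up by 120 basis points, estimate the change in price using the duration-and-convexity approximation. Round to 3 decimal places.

Duration effect: -D_mod·Δy = -10.2 × (+0.012) = -0.122400
Convexity effect: ½·C·(Δy)² = 0.5 × 128.6 × (0.012)² = +0.0092592
ΔP/P ≈ -0.122400 + 0.0092592 = -0.1131408
ΔP ≈ 114.47 × (-0.1131408) = -12.951227376.

-₹12.951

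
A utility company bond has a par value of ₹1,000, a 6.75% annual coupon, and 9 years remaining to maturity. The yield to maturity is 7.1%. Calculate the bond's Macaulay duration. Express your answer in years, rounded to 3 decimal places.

7.004 years

Periodic yield y = 0.071. Discount each cash flow and weight by its year:
  t   CF        PV=CF/(1+0.071)^t    t·PV
  1        67.50        63.0252        63.0252
  2        67.50        58.8471       117.6941
  3        67.50        54.9459       164.8377
  4        67.50        51.3034       205.2135
  5        67.50        47.9023       239.5115
  6        67.50        44.7267       268.3603
  7        67.50        41.7616       292.3314
  8        67.50        38.9931       311.9450
  9     1,067.50       575.7880     5,182.0924
  Σ                    977.2934     6,845.0112
Price P = Σ PV = 977.2934.
Macaulay duration = Σ(t·PV) / P = 6,845.0112 / 977.2934 = 7.00405 years.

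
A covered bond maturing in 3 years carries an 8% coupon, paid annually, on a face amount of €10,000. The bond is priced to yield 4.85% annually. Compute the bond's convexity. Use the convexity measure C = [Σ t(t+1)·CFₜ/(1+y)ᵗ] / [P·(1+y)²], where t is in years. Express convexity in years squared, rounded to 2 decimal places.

With y = 0.0485:
  t   CF        PV=CF/(1+0.0485)^t    t·PV        t(t+1)·PV
  1       800.00       762.9948       762.9948       1,525.9895
  2       800.00       727.7012     1,455.4025       4,366.2075
  3    10,800.00     9,369.5439    28,108.6317     112,434.5270
  Σ                 10,860.2399    30,327.0290     118,326.7240
P = 10,860.2399.
Convexity = Σ t(t+1)·PV / [P·(1+y)²] = 118,326.7240 / (10,860.2399 × 1.099352) = 9.91075.

9.91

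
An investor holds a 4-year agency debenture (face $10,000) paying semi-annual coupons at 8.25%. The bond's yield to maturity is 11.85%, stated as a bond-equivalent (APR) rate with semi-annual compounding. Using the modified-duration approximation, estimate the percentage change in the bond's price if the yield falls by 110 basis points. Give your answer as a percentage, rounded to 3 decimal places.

+3.583%

Periodic yield y = 0.05925. Modified duration first:
  t   CF        PV=CF/(1+0.05925)^t    t·PV
  1       412.50       389.4265       389.4265
  2       412.50       367.6436       735.2872
  3       412.50       347.0792     1,041.2375
  4       412.50       327.6650     1,310.6600
  5       412.50       309.3368     1,546.6840
  6       412.50       292.0338     1,752.2028
  7       412.50       275.6987     1,929.8906
  8    10,412.50     6,570.0282    52,560.2255
  Σ                  8,878.9117    61,265.6141
P = 8,878.9117; D_Mac = 6.90013 half-year periods = 3.45006 yrs; D_mod = 3.45006/(1+0.05925) = 3.25708 yrs.
ΔP/P ≈ -D_mod · Δy = -3.25708 × (-0.011) = +0.035828 = +3.5828%.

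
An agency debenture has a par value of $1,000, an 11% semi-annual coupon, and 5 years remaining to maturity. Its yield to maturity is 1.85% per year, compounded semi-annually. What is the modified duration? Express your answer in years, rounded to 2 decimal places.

4.13 years

Periodic yield y = 0.00925. First find Macaulay duration:
  t   CF        PV=CF/(1+0.00925)^t    t·PV
  1        55.00        54.4959        54.4959
  2        55.00        53.9964       107.9929
  3        55.00        53.5016       160.5047
  4        55.00        53.0112       212.0448
  5        55.00        52.5253       262.6267
  6        55.00        52.0439       312.2636
  7        55.00        51.5669       360.9686
  8        55.00        51.0943       408.7546
  9        55.00        50.6260       455.6343
  10    1,055.00       962.1990     9,621.9895
  Σ                  1,435.0606    11,957.2755
P = 1,435.0606; Macaulay duration = 11,957.2755 / 1,435.0606 = 8.33224 half-year periods = 4.16612 years.
Modified duration = D_Mac / (1 + y) = 4.16612 / 1.00925 = 4.12794 years.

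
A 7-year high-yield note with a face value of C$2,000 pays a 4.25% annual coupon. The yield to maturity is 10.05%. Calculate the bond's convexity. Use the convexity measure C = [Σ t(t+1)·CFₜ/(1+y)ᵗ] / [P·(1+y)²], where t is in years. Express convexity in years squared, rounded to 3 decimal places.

37.839

With y = 0.1005:
  t   CF        PV=CF/(1+0.1005)^t    t·PV        t(t+1)·PV
  1        85.00        77.2376        77.2376         154.4752
  2        85.00        70.1841       140.3682         421.1047
  3        85.00        63.7748       191.3243         765.2970
  4        85.00        57.9507       231.8028       1,159.0141
  5        85.00        52.6585       263.2926       1,579.7558
  6        85.00        47.8496       287.0978       2,009.6847
  7     2,085.00     1,066.5365     7,465.7556      59,726.0451
  Σ                  1,436.1919     8,656.8790      65,815.3767
P = 1,436.1919.
Convexity = Σ t(t+1)·PV / [P·(1+y)²] = 65,815.3767 / (1,436.1919 × 1.211100) = 37.83858.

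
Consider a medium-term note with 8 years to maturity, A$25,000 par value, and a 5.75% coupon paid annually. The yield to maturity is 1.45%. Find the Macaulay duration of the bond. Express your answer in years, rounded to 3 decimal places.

Periodic yield y = 0.0145. Discount each cash flow and weight by its year:
  t   CF        PV=CF/(1+0.0145)^t    t·PV
  1     1,437.50     1,416.9542     1,416.9542
  2     1,437.50     1,396.7020     2,793.4040
  3     1,437.50     1,376.7393     4,130.2178
  4     1,437.50     1,357.0619     5,428.2475
  5     1,437.50     1,337.6657     6,688.3286
  6     1,437.50     1,318.5468     7,911.2807
  7     1,437.50     1,299.7011     9,097.9079
  8    26,437.50    23,561.5563   188,492.4506
  Σ                 33,064.9272   225,958.7912
Price P = Σ PV = 33,064.9272.
Macaulay duration = Σ(t·PV) / P = 225,958.7912 / 33,064.9272 = 6.83379 years.

6.834 years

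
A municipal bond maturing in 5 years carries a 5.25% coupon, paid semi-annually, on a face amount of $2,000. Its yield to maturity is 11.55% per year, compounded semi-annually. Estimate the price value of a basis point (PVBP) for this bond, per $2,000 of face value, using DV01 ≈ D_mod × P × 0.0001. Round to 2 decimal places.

Periodic yield y = 0.05775.
  t   CF        PV=CF/(1+0.05775)^t    t·PV
  1        52.50        49.6337        49.6337
  2        52.50        46.9238        93.8476
  3        52.50        44.3619       133.0857
  4        52.50        41.9399       167.7595
  5        52.50        39.6501       198.2504
  6        52.50        37.4853       224.9119
  7        52.50        35.4387       248.0711
  8        52.50        33.5039       268.0310
  9        52.50        31.6747       285.0720
  10    2,052.50     1,170.7194    11,707.1943
  Σ                  1,531.3313    13,375.8571
P = 1,531.3313; D_Mac = 8.73479 half-year periods = 4.36739 yrs; D_mod = 4.12895 yrs.
DV01 ≈ 4.12895 × 1,531.3313 × 0.0001 = 0.632279.

$0.63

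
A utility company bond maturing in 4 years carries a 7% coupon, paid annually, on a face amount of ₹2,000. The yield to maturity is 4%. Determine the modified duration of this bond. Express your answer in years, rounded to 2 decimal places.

3.50 years

Periodic yield y = 0.04. First find Macaulay duration:
  t   CF        PV=CF/(1+0.04)^t    t·PV
  1       140.00       134.6154       134.6154
  2       140.00       129.4379       258.8757
  3       140.00       124.4595       373.3785
  4     2,140.00     1,829.2810     7,317.1239
  Σ                  2,217.7937     8,083.9935
P = 2,217.7937; Macaulay duration = 8,083.9935 / 2,217.7937 = 3.64506 years.
Modified duration = D_Mac / (1 + y) = 3.64506 / 1.04 = 3.50487 years.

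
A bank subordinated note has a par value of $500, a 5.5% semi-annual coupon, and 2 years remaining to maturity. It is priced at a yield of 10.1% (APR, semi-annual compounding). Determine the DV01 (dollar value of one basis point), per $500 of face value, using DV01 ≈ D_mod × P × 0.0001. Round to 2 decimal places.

$0.08

Periodic yield y = 0.0505.
  t   CF        PV=CF/(1+0.0505)^t    t·PV
  1        13.75        13.0890        13.0890
  2        13.75        12.4598        24.9196
  3        13.75        11.8608        35.5824
  4       513.75       421.8593     1,687.4371
  Σ                    459.2689     1,761.0281
P = 459.2689; D_Mac = 3.83442 half-year periods = 1.91721 yrs; D_mod = 1.82504 yrs.
DV01 ≈ 1.82504 × 459.2689 × 0.0001 = 0.083819.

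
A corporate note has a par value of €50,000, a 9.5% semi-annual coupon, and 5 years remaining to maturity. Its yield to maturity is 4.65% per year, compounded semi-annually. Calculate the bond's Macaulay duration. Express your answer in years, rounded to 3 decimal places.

4.190 years

Periodic yield y = 0.02325. Discount each cash flow and weight by its period:
  t   CF        PV=CF/(1+0.02325)^t    t·PV
  1     2,375.00     2,321.0359     2,321.0359
  2     2,375.00     2,268.2980     4,536.5960
  3     2,375.00     2,216.7584     6,650.2751
  4     2,375.00     2,166.3898     8,665.5592
  5     2,375.00     2,117.1657    10,585.8285
  6     2,375.00     2,069.0600    12,414.3603
  7     2,375.00     2,022.0474    14,154.3321
  8     2,375.00     1,976.1030    15,808.8244
  9     2,375.00     1,931.2026    17,380.8233
  10   52,375.00    41,620.4243   416,204.2425
  Σ                 60,708.4851   508,721.8771
Price P = Σ PV = 60,708.4851.
Macaulay duration = Σ(t·PV) / P = 508,721.8771 / 60,708.4851 = 8.37975 half-year periods.
In years: 8.37975 / 2 = 4.18987 years.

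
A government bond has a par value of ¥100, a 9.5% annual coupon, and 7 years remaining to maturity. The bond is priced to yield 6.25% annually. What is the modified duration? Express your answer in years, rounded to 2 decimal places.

Periodic yield y = 0.0625. First find Macaulay duration:
  t   CF        PV=CF/(1+0.0625)^t    t·PV
  1         9.50         8.9412         8.9412
  2         9.50         8.4152        16.8304
  3         9.50         7.9202        23.7606
  4         9.50         7.4543        29.8173
  5         9.50         7.0158        35.0791
  6         9.50         6.6031        39.6188
  7       109.50        71.6327       501.4292
  Σ                    117.9826       655.4766
P = 117.9826; Macaulay duration = 655.4766 / 117.9826 = 5.55570 years.
Modified duration = D_Mac / (1 + y) = 5.55570 / 1.0625 = 5.22890 years.

5.23 years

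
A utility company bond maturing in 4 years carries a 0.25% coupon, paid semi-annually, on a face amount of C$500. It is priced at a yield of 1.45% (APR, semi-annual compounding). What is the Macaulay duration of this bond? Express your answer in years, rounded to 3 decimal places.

Periodic yield y = 0.00725. Discount each cash flow and weight by its period:
  t   CF        PV=CF/(1+0.00725)^t    t·PV
  1        0.625         0.6205         0.6205
  2        0.625         0.6160         1.2321
  3        0.625         0.6116         1.8348
  4        0.625         0.6072         2.4288
  5        0.625         0.6028         3.0141
  6        0.625         0.5985         3.5909
  7        0.625         0.5942         4.1593
  8      500.625       472.5136     3,780.1089
  Σ                    476.7644     3,796.9894
Price P = Σ PV = 476.7644.
Macaulay duration = Σ(t·PV) / P = 3,796.9894 / 476.7644 = 7.96408 half-year periods.
In years: 7.96408 / 2 = 3.98204 years.

3.982 years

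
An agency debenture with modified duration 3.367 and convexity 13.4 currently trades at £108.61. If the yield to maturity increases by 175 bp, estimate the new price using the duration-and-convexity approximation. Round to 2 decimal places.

Duration effect: -D_mod·Δy = -3.367 × (+0.0175) = -0.0589225
Convexity effect: ½·C·(Δy)² = 0.5 × 13.4 × (0.0175)² = +0.002051875
ΔP/P ≈ -0.0589225 + 0.002051875 = -0.056870625
New price ≈ 108.61 × (1 - 0.056870625) = 102.43328141875.

£102.43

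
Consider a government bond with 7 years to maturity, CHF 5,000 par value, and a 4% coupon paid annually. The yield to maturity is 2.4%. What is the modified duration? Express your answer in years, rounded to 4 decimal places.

Periodic yield y = 0.024. First find Macaulay duration:
  t   CF        PV=CF/(1+0.024)^t    t·PV
  1       200.00       195.3125       195.3125
  2       200.00       190.7349       381.4697
  3       200.00       186.2645       558.7935
  4       200.00       181.8989       727.5958
  5       200.00       177.6357       888.1784
  6       200.00       173.4723     1,040.8341
  7     5,200.00     4,404.5713    30,831.9993
  Σ                  5,509.8902    34,624.1833
P = 5,509.8902; Macaulay duration = 34,624.1833 / 5,509.8902 = 6.28401 years.
Modified duration = D_Mac / (1 + y) = 6.28401 / 1.024 = 6.13672 years.

6.1367 years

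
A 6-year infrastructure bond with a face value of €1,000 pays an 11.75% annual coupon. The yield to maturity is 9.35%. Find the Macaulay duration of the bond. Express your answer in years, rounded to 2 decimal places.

Periodic yield y = 0.0935. Discount each cash flow and weight by its year:
  t   CF        PV=CF/(1+0.0935)^t    t·PV
  1       117.50       107.4531       107.4531
  2       117.50        98.2653       196.5306
  3       117.50        89.8631       269.5894
  4       117.50        82.1794       328.7174
  5       117.50        75.1526       375.7629
  6     1,117.50       653.6343     3,921.8056
  Σ                  1,106.5478     5,199.8591
Price P = Σ PV = 1,106.5478.
Macaulay duration = Σ(t·PV) / P = 5,199.8591 / 1,106.5478 = 4.69917 years.

4.70 years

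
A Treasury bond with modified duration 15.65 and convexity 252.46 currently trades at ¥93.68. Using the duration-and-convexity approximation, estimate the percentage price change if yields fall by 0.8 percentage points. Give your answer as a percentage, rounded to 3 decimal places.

+13.328%

Duration effect: -D_mod·Δy = -15.65 × (-0.008) = +0.125200
Convexity effect: ½·C·(Δy)² = 0.5 × 252.46 × (-0.008)² = +0.00807872
ΔP/P ≈ +0.125200 + 0.00807872 = +0.13327872
= +13.327872%.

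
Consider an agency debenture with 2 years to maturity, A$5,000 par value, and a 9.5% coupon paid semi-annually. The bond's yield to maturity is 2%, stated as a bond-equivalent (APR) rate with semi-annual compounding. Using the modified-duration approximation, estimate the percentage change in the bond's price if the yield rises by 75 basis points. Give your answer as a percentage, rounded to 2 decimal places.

Periodic yield y = 0.01. Modified duration first:
  t   CF        PV=CF/(1+0.01)^t    t·PV
  1       237.50       235.1485       235.1485
  2       237.50       232.8203       465.6406
  3       237.50       230.5152       691.5455
  4     5,237.50     5,033.1346    20,132.5382
  Σ                  5,731.6185    21,524.8728
P = 5,731.6185; D_Mac = 3.75546 half-year periods = 1.87773 yrs; D_mod = 1.87773/(1+0.01) = 1.85914 yrs.
ΔP/P ≈ -D_mod · Δy = -1.85914 × (+0.0075) = -0.013944 = -1.3944%.

-1.39%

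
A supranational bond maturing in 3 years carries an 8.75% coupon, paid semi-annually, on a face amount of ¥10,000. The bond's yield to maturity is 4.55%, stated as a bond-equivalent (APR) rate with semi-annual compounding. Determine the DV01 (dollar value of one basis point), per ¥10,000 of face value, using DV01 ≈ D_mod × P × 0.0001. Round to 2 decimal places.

Periodic yield y = 0.02275.
  t   CF        PV=CF/(1+0.02275)^t    t·PV
  1       437.50       427.7683       427.7683
  2       437.50       418.2530       836.5060
  3       437.50       408.9494     1,226.8482
  4       437.50       399.8528     1,599.4111
  5       437.50       390.9585     1,954.7923
  6    10,437.50     9,119.6792    54,718.0749
  Σ                 11,165.4611    60,763.4009
P = 11,165.4611; D_Mac = 5.44209 half-year periods = 2.72104 yrs; D_mod = 2.66052 yrs.
DV01 ≈ 2.66052 × 11,165.4611 × 0.0001 = 2.970589.

¥2.97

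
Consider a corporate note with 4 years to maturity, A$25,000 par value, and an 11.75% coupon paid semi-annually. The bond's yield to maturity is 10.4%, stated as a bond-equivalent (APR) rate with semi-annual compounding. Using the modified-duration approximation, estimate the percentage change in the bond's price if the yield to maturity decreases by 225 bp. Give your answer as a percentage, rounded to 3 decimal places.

+7.101%

Periodic yield y = 0.052. Modified duration first:
  t   CF        PV=CF/(1+0.052)^t    t·PV
  1     1,468.75     1,396.1502     1,396.1502
  2     1,468.75     1,327.1390     2,654.2779
  3     1,468.75     1,261.5389     3,784.6168
  4     1,468.75     1,199.1815     4,796.7260
  5     1,468.75     1,139.9064     5,699.5318
  6     1,468.75     1,083.5612     6,501.3671
  7     1,468.75     1,030.0011     7,210.0079
  8    26,468.75    17,644.4251   141,155.4011
  Σ                 26,081.9034   173,198.0789
P = 26,081.9034; D_Mac = 6.64055 half-year periods = 3.32027 yrs; D_mod = 3.32027/(1+0.052) = 3.15615 yrs.
ΔP/P ≈ -D_mod · Δy = -3.15615 × (-0.0225) = +0.071013 = +7.1013%.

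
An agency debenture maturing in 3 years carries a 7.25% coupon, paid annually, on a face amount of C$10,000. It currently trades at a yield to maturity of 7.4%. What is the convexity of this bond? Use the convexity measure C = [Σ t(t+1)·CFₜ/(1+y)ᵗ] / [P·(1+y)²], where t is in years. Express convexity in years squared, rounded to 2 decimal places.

With y = 0.074:
  t   CF        PV=CF/(1+0.074)^t    t·PV        t(t+1)·PV
  1       725.00       675.0466       675.0466       1,350.0931
  2       725.00       628.5350     1,257.0699       3,771.2098
  3    10,725.00     8,657.3397    25,972.0190     103,888.0759
  Σ                  9,960.9212    27,904.1355     109,009.3788
P = 9,960.9212.
Convexity = Σ t(t+1)·PV / [P·(1+y)²] = 109,009.3788 / (9,960.9212 × 1.153476) = 9.48759.

9.49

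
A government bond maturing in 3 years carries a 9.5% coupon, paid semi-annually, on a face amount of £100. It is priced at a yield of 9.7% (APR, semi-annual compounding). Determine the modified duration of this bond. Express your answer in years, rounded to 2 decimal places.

2.55 years

Periodic yield y = 0.0485. First find Macaulay duration:
  t   CF        PV=CF/(1+0.0485)^t    t·PV
  1         4.75         4.5303         4.5303
  2         4.75         4.3207         8.6415
  3         4.75         4.1209        12.3626
  4         4.75         3.9302        15.7210
  5         4.75         3.7484        18.7422
  6       104.75        78.8394       473.0365
  Σ                     99.4900       533.0341
P = 99.4900; Macaulay duration = 533.0341 / 99.4900 = 5.35767 half-year periods = 2.67883 years.
Modified duration = D_Mac / (1 + y) = 2.67883 / 1.0485 = 2.55492 years.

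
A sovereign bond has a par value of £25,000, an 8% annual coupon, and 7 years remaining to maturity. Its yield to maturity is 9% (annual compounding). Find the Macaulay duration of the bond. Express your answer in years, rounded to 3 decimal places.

Periodic yield y = 0.09. Discount each cash flow and weight by its year:
  t   CF        PV=CF/(1+0.09)^t    t·PV
  1     2,000.00     1,834.8624     1,834.8624
  2     2,000.00     1,683.3600     3,366.7200
  3     2,000.00     1,544.3670     4,633.1009
  4     2,000.00     1,416.8504     5,667.4017
  5     2,000.00     1,299.8628     6,499.3139
  6     2,000.00     1,192.5347     7,155.2079
  7    27,000.00    14,769.9246   103,389.4723
  Σ                 23,741.7618   132,546.0790
Price P = Σ PV = 23,741.7618.
Macaulay duration = Σ(t·PV) / P = 132,546.0790 / 23,741.7618 = 5.58282 years.

5.583 years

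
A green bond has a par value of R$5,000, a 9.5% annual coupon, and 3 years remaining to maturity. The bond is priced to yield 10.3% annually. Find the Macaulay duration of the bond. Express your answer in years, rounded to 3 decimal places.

2.745 years

Periodic yield y = 0.103. Discount each cash flow and weight by its year:
  t   CF        PV=CF/(1+0.103)^t    t·PV
  1       475.00       430.6437       430.6437
  2       475.00       390.4295       780.8589
  3     5,475.00     4,079.9758    12,239.9274
  Σ                  4,901.0490    13,451.4300
Price P = Σ PV = 4,901.0490.
Macaulay duration = Σ(t·PV) / P = 13,451.4300 / 4,901.0490 = 2.74460 years.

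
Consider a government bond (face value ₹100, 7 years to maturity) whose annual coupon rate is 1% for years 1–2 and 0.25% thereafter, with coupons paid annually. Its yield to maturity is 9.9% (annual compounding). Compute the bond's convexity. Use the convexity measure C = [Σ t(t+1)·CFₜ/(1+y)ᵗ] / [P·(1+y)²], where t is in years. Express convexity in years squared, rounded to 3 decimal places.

With y = 0.099:
  t   CF        PV=CF/(1+0.099)^t    t·PV        t(t+1)·PV
  1         1.00         0.9099         0.9099           1.8198
  2         1.00         0.8280         1.6559           4.9677
  3         0.25         0.1883         0.5650           2.2601
  4         0.25         0.1714         0.6855           3.4275
  5         0.25         0.1559         0.7797           4.6781
  6         0.25         0.1419         0.8513           5.9594
  7       100.25        51.7727       362.4087       2,899.2693
  Σ                     54.1681       367.8560       2,922.3820
P = 54.1681.
Convexity = Σ t(t+1)·PV / [P·(1+y)²] = 2,922.3820 / (54.1681 × 1.207801) = 44.66817.

44.668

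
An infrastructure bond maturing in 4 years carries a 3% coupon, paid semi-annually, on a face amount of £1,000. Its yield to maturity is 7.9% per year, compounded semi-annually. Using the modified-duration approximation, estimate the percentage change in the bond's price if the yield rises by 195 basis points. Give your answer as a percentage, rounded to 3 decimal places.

-7.083%

Periodic yield y = 0.0395. Modified duration first:
  t   CF        PV=CF/(1+0.0395)^t    t·PV
  1        15.00        14.4300        14.4300
  2        15.00        13.8817        27.7634
  3        15.00        13.3542        40.0626
  4        15.00        12.8468        51.3870
  5        15.00        12.3586        61.7929
  6        15.00        11.8890        71.3338
  7        15.00        11.4372        80.0604
  8     1,015.00       744.5092     5,956.0739
  Σ                    834.7067     6,302.9041
P = 834.7067; D_Mac = 7.55104 half-year periods = 3.77552 yrs; D_mod = 3.77552/(1+0.0395) = 3.63205 yrs.
ΔP/P ≈ -D_mod · Δy = -3.63205 × (+0.0195) = -0.070825 = -7.0825%.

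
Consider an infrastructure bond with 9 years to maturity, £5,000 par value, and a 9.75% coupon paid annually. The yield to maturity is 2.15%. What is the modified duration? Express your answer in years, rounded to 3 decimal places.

Periodic yield y = 0.0215. First find Macaulay duration:
  t   CF        PV=CF/(1+0.0215)^t    t·PV
  1       487.50       477.2394       477.2394
  2       487.50       467.1947       934.3893
  3       487.50       457.3614     1,372.0842
  4       487.50       447.7351     1,790.9404
  5       487.50       438.3114     2,191.5570
  6       487.50       429.0860     2,574.5163
  7       487.50       420.0549     2,940.3841
  8       487.50       411.2138     3,289.7102
  9     5,487.50     4,531.3666    40,782.2990
  Σ                  8,079.5632    56,353.1198
P = 8,079.5632; Macaulay duration = 56,353.1198 / 8,079.5632 = 6.97477 years.
Modified duration = D_Mac / (1 + y) = 6.97477 / 1.0215 = 6.82797 years.

6.828 years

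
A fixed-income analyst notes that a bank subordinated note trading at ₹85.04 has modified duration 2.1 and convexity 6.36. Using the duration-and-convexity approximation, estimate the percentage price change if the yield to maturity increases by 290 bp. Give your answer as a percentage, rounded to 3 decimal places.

Duration effect: -D_mod·Δy = -2.1 × (+0.029) = -0.060900
Convexity effect: ½·C·(Δy)² = 0.5 × 6.36 × (0.029)² = +0.00267438
ΔP/P ≈ -0.060900 + 0.00267438 = -0.05822562
= -5.822562%.

-5.823%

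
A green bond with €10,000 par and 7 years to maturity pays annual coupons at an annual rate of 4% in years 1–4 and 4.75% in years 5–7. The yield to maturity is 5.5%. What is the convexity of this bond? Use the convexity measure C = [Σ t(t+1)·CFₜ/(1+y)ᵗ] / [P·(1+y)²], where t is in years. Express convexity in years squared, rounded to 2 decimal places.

With y = 0.055:
  t   CF        PV=CF/(1+0.055)^t    t·PV        t(t+1)·PV
  1       400.00       379.1469       379.1469         758.2938
  2       400.00       359.3810       718.7619       2,156.2858
  3       400.00       340.6455     1,021.9364       4,087.7456
  4       400.00       322.8867     1,291.5468       6,457.7339
  5       475.00       363.4388     1,817.1941      10,903.1645
  6       475.00       344.4918     2,066.9506      14,468.6544
  7    10,475.00     7,200.9006    50,406.3040     403,250.4319
  Σ                  9,310.8912    57,701.8407     442,082.3100
P = 9,310.8912.
Convexity = Σ t(t+1)·PV / [P·(1+y)²] = 442,082.3100 / (9,310.8912 × 1.113025) = 42.65864.

42.66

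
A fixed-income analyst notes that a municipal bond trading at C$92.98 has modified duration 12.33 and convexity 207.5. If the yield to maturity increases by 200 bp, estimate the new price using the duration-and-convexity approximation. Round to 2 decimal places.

Duration effect: -D_mod·Δy = -12.33 × (+0.02) = -0.246600
Convexity effect: ½·C·(Δy)² = 0.5 × 207.5 × (0.02)² = +0.0415000
ΔP/P ≈ -0.246600 + 0.0415000 = -0.205100
New price ≈ 92.98 × (1 - 0.205100) = 73.909802.

C$73.91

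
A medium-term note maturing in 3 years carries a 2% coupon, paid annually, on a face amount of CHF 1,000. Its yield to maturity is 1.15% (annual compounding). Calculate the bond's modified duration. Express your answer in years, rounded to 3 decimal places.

2.909 years

Periodic yield y = 0.0115. First find Macaulay duration:
  t   CF        PV=CF/(1+0.0115)^t    t·PV
  1        20.00        19.7726        19.7726
  2        20.00        19.5478        39.0956
  3     1,020.00       985.6041     2,956.8124
  Σ                  1,024.9246     3,015.6806
P = 1,024.9246; Macaulay duration = 3,015.6806 / 1,024.9246 = 2.94234 years.
Modified duration = D_Mac / (1 + y) = 2.94234 / 1.0115 = 2.90889 years.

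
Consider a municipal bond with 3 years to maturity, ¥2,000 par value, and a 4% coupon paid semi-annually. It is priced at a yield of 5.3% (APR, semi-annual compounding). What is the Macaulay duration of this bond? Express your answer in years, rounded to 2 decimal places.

2.85 years

Periodic yield y = 0.0265. Discount each cash flow and weight by its period:
  t   CF        PV=CF/(1+0.0265)^t    t·PV
  1        40.00        38.9674        38.9674
  2        40.00        37.9614        75.9228
  3        40.00        36.9814       110.9441
  4        40.00        36.0267       144.1067
  5        40.00        35.0966       175.4831
  6     2,040.00     1,743.7188    10,462.3127
  Σ                  1,928.7522    11,007.7367
Price P = Σ PV = 1,928.7522.
Macaulay duration = Σ(t·PV) / P = 11,007.7367 / 1,928.7522 = 5.70718 half-year periods.
In years: 5.70718 / 2 = 2.85359 years.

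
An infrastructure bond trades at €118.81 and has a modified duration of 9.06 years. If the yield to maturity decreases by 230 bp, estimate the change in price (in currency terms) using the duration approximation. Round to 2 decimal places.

Duration approximation: ΔP/P ≈ -D_mod · Δy = -9.06 × (-0.023) = +0.208380.
ΔP ≈ 118.81 × (+0.208380) = +24.7576278.

+€24.76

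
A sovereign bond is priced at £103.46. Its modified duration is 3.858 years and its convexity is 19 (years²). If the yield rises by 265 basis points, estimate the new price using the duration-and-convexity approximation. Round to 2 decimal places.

Duration effect: -D_mod·Δy = -3.858 × (+0.0265) = -0.102237
Convexity effect: ½·C·(Δy)² = 0.5 × 19 × (0.0265)² = +0.006671375
ΔP/P ≈ -0.102237 + 0.006671375 = -0.095565625
New price ≈ 103.46 × (1 - 0.095565625) = 93.5727804375.

£93.57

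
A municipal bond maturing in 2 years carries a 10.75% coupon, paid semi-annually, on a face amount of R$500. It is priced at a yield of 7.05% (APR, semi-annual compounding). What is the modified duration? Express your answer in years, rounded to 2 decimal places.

1.79 years

Periodic yield y = 0.03525. First find Macaulay duration:
  t   CF        PV=CF/(1+0.03525)^t    t·PV
  1       26.875        25.9599        25.9599
  2       26.875        25.0760        50.1520
  3       26.875        24.2222        72.6665
  4      526.875       458.6978     1,834.7911
  Σ                    533.9558     1,983.5695
P = 533.9558; Macaulay duration = 1,983.5695 / 533.9558 = 3.71486 half-year periods = 1.85743 years.
Modified duration = D_Mac / (1 + y) = 1.85743 / 1.03525 = 1.79418 years.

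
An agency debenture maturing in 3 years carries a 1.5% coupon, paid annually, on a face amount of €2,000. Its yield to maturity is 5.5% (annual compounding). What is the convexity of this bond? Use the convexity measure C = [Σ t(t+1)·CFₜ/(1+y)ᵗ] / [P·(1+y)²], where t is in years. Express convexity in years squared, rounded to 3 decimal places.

With y = 0.055:
  t   CF        PV=CF/(1+0.055)^t    t·PV        t(t+1)·PV
  1        30.00        28.4360        28.4360          56.8720
  2        30.00        26.9536        53.9071         161.7214
  3     2,030.00     1,728.7757     5,186.3272      20,745.3089
  Σ                  1,784.1653     5,268.6704      20,963.9023
P = 1,784.1653.
Convexity = Σ t(t+1)·PV / [P·(1+y)²] = 20,963.9023 / (1,784.1653 × 1.113025) = 10.55680.

10.557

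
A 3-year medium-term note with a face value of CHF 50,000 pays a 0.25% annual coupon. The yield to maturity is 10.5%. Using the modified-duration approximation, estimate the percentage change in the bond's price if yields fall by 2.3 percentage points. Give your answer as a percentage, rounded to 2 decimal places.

+6.23%

Periodic yield y = 0.105. Modified duration first:
  t   CF        PV=CF/(1+0.105)^t    t·PV
  1       125.00       113.1222       113.1222
  2       125.00       102.3730       204.7460
  3    50,125.00    37,150.7471   111,452.2412
  Σ                 37,366.2423   111,770.1094
P = 37,366.2423; D_Mac = 2.99121 yrs; D_mod = 2.99121/(1+0.105) = 2.70697 yrs.
ΔP/P ≈ -D_mod · Δy = -2.70697 × (-0.023) = +0.062260 = +6.2260%.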